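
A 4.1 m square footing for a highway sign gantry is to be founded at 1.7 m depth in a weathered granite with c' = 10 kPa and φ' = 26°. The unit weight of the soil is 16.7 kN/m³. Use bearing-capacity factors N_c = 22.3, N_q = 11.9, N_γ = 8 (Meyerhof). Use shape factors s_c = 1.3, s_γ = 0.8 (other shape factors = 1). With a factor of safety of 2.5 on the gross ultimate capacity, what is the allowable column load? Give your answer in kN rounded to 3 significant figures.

P_all ≈ 5690 kN

Overburden at base level: q = 16.7 × 1.7 = 28.39 kPa.
Cohesion term c·N_c·s_c = 10 × 22.3 × 1.3 = 289.9 kPa; surcharge term q·N_q = 28.39 × 11.9 = 337.84 kPa; self-weight term 0.5·γ·B·N_γ·s_γ = 0.5 × 16.7 × 4.1 × 8 × 0.8 = 219.1 kPa.
q_ult = 289.9 + 337.84 + 219.1 = 846.84 kPa.
Gross allowable pressure q_all = 846.84 / 2.5 = 338.74 kPa.
Footing area = 16.81 m², so allowable column load = 338.74 × 16.81 = 5694.2 kN.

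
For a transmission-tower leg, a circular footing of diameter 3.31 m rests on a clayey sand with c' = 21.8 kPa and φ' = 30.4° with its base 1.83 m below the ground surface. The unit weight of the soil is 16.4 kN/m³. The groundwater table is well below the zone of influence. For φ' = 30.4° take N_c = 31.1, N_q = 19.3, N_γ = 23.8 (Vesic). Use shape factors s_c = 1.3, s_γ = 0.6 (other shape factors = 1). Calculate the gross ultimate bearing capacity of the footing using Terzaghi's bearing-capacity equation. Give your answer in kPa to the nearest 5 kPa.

q_ult ≈ 1850 kPa

q = γ·D_f = 16.4 × 1.83 = 30.012 kPa.
c·N_c·s_c = 21.8 × 31.1 × 1.3 = 881.37 kPa
q·N_q = 30.012 × 19.3 = 579.23 kPa
0.5·γ·B·N_γ·s_γ = 0.5 × 16.4 × 3.31 × 23.8 × 0.6 = 387.59 kPa
q_ult = 881.37 + 579.23 + 387.59 = 1848.2 kPa.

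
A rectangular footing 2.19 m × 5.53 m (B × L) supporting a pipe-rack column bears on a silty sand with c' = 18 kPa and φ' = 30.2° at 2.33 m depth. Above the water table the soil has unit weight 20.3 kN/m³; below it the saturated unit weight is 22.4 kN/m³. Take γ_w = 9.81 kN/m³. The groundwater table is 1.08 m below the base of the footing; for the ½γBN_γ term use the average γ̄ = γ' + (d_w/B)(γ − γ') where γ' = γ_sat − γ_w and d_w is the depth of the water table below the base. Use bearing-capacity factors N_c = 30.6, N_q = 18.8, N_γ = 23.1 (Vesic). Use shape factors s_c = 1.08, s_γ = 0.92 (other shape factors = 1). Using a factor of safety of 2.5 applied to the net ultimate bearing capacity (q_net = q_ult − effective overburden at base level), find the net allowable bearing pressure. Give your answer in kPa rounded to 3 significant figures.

q_all(net) ≈ 727 kPa

Effective surcharge at the founding depth q = γ·D_f = 20.3 × 2.33 = 47.299 kPa.
With d_w = 1.08 m < B, γ̄ = 12.59 + (1.08/2.19) × (20.3 − 12.59) = 16.392 kN/m³.
q_ult = c·N_c·s_c + q·N_q + 0.5·γ·B·N_γ·s_γ
     = 18 × 30.6 × 1.08 + 47.299 × 18.8 + 0.5 × 16.392 × 2.19 × 23.1 × 0.92
     = 594.86 + 889.22 + 381.46 = 1865.5 kPa.
Net ultimate: q_net = 1865.5 − 47.299 = 1818.2 kPa.
q_all(net) = 1818.2 / 2.5 = 727.3 kPa.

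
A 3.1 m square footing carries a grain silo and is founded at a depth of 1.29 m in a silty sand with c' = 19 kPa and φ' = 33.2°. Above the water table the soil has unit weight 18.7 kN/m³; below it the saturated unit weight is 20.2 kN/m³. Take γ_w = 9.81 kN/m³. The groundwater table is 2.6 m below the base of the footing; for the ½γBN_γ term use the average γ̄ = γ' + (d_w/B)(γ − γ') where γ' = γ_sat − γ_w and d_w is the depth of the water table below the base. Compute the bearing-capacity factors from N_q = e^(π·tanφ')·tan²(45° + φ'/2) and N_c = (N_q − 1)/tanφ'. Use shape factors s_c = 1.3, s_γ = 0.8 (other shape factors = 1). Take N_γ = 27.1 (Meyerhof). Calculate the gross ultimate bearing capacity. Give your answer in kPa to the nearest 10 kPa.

tan33.2° = 0.6544, so N_q = e^(π×0.6544)·tan²(61.6°) = 7.813 × 3.421 = 26.72.
N_c = (26.72 − 1)/tan33.2° = 39.31.
Effective surcharge at the founding depth q = γ·D_f = 18.7 × 1.29 = 24.123 kPa.
With d_w = 2.6 m < B, γ̄ = 10.39 + (2.6/3.1) × (18.7 − 10.39) = 17.36 kN/m³.
q_ult = c·N_c·s_c + q·N_q + 0.5·γ·B·N_γ·s_γ
     = 19 × 39.312 × 1.3 + 24.123 × 26.725 + 0.5 × 17.36 × 3.1 × 27.1 × 0.8
     = 970.99 + 644.68 + 583.35 = 2199 kPa.

q_ult ≈ 2200 kPa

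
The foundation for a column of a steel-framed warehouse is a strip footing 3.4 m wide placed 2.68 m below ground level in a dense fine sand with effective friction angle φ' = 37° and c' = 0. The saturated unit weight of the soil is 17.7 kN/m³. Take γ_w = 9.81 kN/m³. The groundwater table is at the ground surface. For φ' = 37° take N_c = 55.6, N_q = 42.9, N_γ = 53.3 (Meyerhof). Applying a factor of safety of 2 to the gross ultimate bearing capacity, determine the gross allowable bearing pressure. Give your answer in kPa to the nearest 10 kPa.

With the water table at the surface the whole profile is submerged: γ' = 17.7 − 9.81 = 7.89 kN/m³, so q = γ'·D_f = 21.145 kPa; the same γ' applies in the ½γBN_γ term.
q_ult = q·N_q + 0.5·γ·B·N_γ
     = 21.145 × 42.9 + 0.5 × 7.89 × 3.4 × 53.3
     = 907.13 + 714.91 = 1622 kPa.
q_all = q_ult / FS = 1622 / 2 = 811.02 kPa.

q_all ≈ 810 kPa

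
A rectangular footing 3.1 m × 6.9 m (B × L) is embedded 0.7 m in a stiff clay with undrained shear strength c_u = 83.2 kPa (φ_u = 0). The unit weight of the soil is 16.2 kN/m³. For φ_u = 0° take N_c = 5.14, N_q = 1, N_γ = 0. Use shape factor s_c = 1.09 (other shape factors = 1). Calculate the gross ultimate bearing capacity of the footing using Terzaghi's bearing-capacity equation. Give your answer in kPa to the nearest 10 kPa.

q_ult ≈ 480 kPa

Overburden at base level: q = 16.2 × 0.7 = 11.34 kPa.
Cohesion term c·N_c·s_c = 83.2 × 5.14 × 1.09 = 466.14 kPa; surcharge term q·N_q = 11.34 × 1 = 11.34 kPa.
q_ult = 466.14 + 11.34 = 477.48 kPa.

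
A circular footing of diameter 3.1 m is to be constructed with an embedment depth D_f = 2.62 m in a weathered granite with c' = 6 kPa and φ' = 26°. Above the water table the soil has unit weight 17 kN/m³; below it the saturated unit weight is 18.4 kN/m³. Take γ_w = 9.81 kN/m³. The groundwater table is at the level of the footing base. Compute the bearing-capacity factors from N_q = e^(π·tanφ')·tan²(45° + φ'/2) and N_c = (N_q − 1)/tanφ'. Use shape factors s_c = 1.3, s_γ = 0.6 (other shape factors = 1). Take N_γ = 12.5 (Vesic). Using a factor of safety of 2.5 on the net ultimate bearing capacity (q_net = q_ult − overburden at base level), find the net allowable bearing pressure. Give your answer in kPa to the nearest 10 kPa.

q_all(net) ≈ 300 kPa

N_q = e^(π·tan26°)·tan²(58°) = 11.85; N_c = (N_q − 1)/tanφ' = 22.25.
Effective surcharge at the founding depth q = γ·D_f = 17 × 2.62 = 44.54 kPa.
The water table coincides with the base, so in the self-weight term γ → γ' = 8.59 kN/m³.
q_ult = c·N_c·s_c + q·N_q + 0.5·γ·B·N_γ·s_γ
     = 6 × 22.254 × 1.3 + 44.54 × 11.854 + 0.5 × 8.59 × 3.1 × 12.5 × 0.6
     = 173.58 + 527.99 + 99.859 = 801.43 kPa.
q_net = 801.43 − 44.54 = 756.89 kPa.
q_all(net) = 756.89 / 2.5 = 302.76 kPa.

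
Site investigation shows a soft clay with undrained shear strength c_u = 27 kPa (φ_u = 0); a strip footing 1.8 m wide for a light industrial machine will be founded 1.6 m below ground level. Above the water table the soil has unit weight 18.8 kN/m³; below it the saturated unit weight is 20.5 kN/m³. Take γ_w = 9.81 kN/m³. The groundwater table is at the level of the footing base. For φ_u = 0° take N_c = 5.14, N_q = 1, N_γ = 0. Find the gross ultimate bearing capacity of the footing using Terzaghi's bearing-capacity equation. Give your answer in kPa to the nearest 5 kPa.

q_ult ≈ 170 kPa

Effective surcharge at the founding depth q = γ·D_f = 18.8 × 1.6 = 30.08 kPa.
q_ult = c·N_c + q·N_q
     = 27 × 5.14 + 30.08 × 1
     = 138.78 + 30.08 = 168.86 kPa.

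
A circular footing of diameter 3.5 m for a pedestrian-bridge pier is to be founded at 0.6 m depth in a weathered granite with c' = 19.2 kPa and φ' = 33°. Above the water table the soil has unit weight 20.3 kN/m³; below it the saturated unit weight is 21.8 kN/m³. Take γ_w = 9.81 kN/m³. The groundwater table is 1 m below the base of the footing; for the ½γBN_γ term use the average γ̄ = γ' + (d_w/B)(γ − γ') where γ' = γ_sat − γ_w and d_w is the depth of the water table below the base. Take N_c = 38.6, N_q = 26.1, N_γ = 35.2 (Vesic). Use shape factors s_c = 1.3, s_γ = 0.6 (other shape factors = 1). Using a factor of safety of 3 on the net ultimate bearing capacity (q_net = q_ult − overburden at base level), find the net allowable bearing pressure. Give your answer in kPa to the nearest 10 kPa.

q_all(net) ≈ 600 kPa

Effective surcharge at the founding depth q = γ·D_f = 20.3 × 0.6 = 12.18 kPa.
With d_w = 1 m < B, γ̄ = 11.99 + (1/3.5) × (20.3 − 11.99) = 14.364 kN/m³.
q_ult = c·N_c·s_c + q·N_q + 0.5·γ·B·N_γ·s_γ
     = 19.2 × 38.6 × 1.3 + 12.18 × 26.1 + 0.5 × 14.364 × 3.5 × 35.2 × 0.6
     = 963.46 + 317.9 + 530.9 = 1812.3 kPa.
q_net = 1812.3 − 12.18 = 1800.1 kPa.
q_all(net) = 1800.1 / 3 = 600.03 kPa.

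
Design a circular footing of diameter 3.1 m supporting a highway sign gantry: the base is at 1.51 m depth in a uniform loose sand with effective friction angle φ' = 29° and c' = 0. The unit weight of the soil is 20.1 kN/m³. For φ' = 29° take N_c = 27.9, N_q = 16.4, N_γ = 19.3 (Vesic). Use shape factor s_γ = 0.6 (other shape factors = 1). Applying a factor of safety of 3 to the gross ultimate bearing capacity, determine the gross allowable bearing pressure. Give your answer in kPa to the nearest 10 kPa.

q_all ≈ 290 kPa

Effective surcharge at the founding depth q = γ·D_f = 20.1 × 1.51 = 30.351 kPa.
q_ult = q·N_q + 0.5·γ·B·N_γ·s_γ
     = 30.351 × 16.4 + 0.5 × 20.1 × 3.1 × 19.3 × 0.6
     = 497.76 + 360.77 = 858.53 kPa.
q_all = q_ult / FS = 858.53 / 3 = 286.18 kPa.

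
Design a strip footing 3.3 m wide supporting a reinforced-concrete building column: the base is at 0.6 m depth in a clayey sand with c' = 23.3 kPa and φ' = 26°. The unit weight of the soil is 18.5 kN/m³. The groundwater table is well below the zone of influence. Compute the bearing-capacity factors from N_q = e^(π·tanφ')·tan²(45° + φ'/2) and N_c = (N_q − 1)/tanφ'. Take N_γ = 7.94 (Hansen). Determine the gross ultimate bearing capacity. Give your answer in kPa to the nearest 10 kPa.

q_ult ≈ 890 kPa

tan26° = 0.4877, so N_q = e^(π×0.4877)·tan²(58°) = 4.629 × 2.561 = 11.85.
N_c = (11.85 − 1)/tan26° = 22.25.
Overburden at base level: q = 18.5 × 0.6 = 11.1 kPa.
Cohesion term c·N_c = 23.3 × 22.254 = 518.53 kPa; surcharge term q·N_q = 11.1 × 11.854 = 131.58 kPa; self-weight term 0.5·γ·B·N_γ = 0.5 × 18.5 × 3.3 × 7.94 = 242.37 kPa.
q_ult = 518.53 + 131.58 + 242.37 = 892.48 kPa.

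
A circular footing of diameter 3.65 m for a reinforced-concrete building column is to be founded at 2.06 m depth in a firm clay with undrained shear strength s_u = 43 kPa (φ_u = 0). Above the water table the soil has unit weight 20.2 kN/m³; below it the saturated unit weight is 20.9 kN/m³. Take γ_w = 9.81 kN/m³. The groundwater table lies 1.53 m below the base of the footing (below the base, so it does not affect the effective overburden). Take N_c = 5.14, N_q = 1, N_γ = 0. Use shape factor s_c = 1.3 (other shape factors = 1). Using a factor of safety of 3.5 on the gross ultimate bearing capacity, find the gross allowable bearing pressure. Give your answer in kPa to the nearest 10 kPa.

q_all ≈ 90 kPa

Overburden at base level: q = 20.2 × 2.06 = 41.612 kPa.
Cohesion term c·N_c·s_c = 43 × 5.14 × 1.3 = 287.33 kPa; surcharge term q·N_q = 41.612 × 1 = 41.612 kPa.
q_ult = 287.33 + 41.612 = 328.94 kPa.
q_all = 328.94 / 3.5 = 93.982 kPa.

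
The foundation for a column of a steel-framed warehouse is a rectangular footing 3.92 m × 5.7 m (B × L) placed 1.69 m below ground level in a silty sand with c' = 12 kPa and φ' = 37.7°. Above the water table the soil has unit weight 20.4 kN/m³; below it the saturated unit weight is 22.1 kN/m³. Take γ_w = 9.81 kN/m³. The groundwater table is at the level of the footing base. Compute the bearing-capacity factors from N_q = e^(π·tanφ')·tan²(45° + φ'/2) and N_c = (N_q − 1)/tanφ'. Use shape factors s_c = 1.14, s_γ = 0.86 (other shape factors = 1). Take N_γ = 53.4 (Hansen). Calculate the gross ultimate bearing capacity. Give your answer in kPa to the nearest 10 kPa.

tan37.7° = 0.7729, so N_q = e^(π×0.7729)·tan²(63.85°) = 11.337 × 4.148 = 47.03.
N_c = (47.03 − 1)/tan37.7° = 59.56.
q = γ·D_f = 20.4 × 1.69 = 34.476 kPa.
For the ½γBN_γ term take γ' = 22.1 − 9.81 = 12.29 kN/m³ (soil below base is submerged).
c·N_c·s_c = 12 × 59.558 × 1.14 = 814.75 kPa
q·N_q = 34.476 × 47.031 = 1621.4 kPa
0.5·γ·B·N_γ·s_γ = 0.5 × 12.29 × 3.92 × 53.4 × 0.86 = 1106.2 kPa
q_ult = 814.75 + 1621.4 + 1106.2 = 3542.4 kPa.

q_ult ≈ 3540 kPa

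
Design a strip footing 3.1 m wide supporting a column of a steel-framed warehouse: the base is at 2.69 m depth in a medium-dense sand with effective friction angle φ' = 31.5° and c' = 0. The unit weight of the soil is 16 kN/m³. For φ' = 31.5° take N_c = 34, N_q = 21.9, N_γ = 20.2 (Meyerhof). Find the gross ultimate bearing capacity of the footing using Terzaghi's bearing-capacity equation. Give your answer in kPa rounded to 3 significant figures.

Overburden at base level: q = 16 × 2.69 = 43.04 kPa.
Surcharge term q·N_q = 43.04 × 21.9 = 942.58 kPa; self-weight term 0.5·γ·B·N_γ = 0.5 × 16 × 3.1 × 20.2 = 500.96 kPa.
q_ult = 942.58 + 500.96 = 1443.5 kPa.

q_ult ≈ 1440 kPa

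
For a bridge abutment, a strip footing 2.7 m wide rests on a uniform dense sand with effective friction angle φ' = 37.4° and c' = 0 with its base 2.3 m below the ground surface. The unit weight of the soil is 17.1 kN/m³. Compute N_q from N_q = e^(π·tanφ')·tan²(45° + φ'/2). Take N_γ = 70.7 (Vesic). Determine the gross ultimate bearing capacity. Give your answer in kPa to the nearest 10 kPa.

tan37.4° = 0.7646, so N_q = e^(π×0.7646)·tan²(63.7°) = 11.044 × 4.094 = 45.22.
Effective surcharge at the founding depth q = γ·D_f = 17.1 × 2.3 = 39.33 kPa.
q_ult = q·N_q + 0.5·γ·B·N_γ
     = 39.33 × 45.215 + 0.5 × 17.1 × 2.7 × 70.7
     = 1778.3 + 1632.1 = 3410.4 kPa.

q_ult ≈ 3410 kPa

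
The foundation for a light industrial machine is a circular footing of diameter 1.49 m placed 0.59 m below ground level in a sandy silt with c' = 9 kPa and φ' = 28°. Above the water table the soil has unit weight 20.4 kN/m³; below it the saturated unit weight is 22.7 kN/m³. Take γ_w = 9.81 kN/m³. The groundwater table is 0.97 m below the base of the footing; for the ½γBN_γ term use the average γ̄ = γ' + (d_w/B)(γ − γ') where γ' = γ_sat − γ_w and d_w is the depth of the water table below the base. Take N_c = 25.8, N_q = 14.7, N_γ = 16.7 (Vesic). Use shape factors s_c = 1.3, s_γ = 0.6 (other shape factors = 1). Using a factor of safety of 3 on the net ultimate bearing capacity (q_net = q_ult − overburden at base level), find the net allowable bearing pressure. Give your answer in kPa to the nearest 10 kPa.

q_all(net) ≈ 200 kPa

Overburden at base level: q = 20.4 × 0.59 = 12.036 kPa.
The water table is 0.97 m below the base (< B = 1.49 m), so the ½γBN_γ term uses γ̄ = γ' + (d_w/B)(γ − γ') = 12.89 + (0.97/1.49)(20.4 − 12.89) = 17.779 kN/m³.
Cohesion term c·N_c·s_c = 9 × 25.8 × 1.3 = 301.86 kPa; surcharge term q·N_q = 12.036 × 14.7 = 176.93 kPa; self-weight term 0.5·γ·B·N_γ·s_γ = 0.5 × 17.779 × 1.49 × 16.7 × 0.6 = 132.72 kPa.
q_ult = 301.86 + 176.93 + 132.72 = 611.51 kPa.
q_net = 611.51 − 12.036 = 599.47 kPa.
q_all(net) = 599.47 / 3 = 199.82 kPa.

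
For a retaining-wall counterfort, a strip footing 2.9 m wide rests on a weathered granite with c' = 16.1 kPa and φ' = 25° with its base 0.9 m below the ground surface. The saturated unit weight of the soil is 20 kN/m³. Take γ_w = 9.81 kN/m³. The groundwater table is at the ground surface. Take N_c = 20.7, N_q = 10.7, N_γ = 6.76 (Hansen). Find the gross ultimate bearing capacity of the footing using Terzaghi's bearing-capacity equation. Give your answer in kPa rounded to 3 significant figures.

γ' = 20 − 9.81 = 10.19 kN/m³ (submerged throughout). q = 10.19 × 0.9 = 9.171 kPa; the same γ' applies in the ½γBN_γ term.
c·N_c = 16.1 × 20.7 = 333.27 kPa
q·N_q = 9.171 × 10.7 = 98.13 kPa
0.5·γ·B·N_γ = 0.5 × 10.19 × 2.9 × 6.76 = 99.882 kPa
q_ult = 333.27 + 98.13 + 99.882 = 531.28 kPa.

q_ult ≈ 531 kPa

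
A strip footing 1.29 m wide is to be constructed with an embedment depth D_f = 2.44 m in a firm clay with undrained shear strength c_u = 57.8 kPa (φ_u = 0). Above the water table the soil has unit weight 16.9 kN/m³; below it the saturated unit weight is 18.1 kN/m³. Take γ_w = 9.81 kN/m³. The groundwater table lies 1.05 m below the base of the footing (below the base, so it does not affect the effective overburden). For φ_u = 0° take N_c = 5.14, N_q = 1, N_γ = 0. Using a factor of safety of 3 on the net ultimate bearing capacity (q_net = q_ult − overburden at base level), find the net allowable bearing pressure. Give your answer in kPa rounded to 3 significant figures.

q_all(net) ≈ 99 kPa

Overburden at base level: q = 16.9 × 2.44 = 41.236 kPa.
Cohesion term c·N_c = 57.8 × 5.14 = 297.09 kPa; surcharge term q·N_q = 41.236 × 1 = 41.236 kPa.
q_ult = 297.09 + 41.236 = 338.33 kPa.
q_net = 338.33 − 41.236 = 297.09 kPa.
q_all(net) = 297.09 / 3 = 99.031 kPa.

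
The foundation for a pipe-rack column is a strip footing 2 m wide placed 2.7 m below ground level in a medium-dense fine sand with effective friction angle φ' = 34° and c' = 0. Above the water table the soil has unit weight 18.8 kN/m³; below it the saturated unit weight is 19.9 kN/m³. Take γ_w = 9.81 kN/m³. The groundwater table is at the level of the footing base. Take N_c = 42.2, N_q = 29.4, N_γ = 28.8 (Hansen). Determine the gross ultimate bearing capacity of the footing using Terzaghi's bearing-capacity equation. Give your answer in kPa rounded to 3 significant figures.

q = γ·D_f = 18.8 × 2.7 = 50.76 kPa.
For the ½γBN_γ term take γ' = 19.9 − 9.81 = 10.09 kN/m³ (soil below base is submerged).
q·N_q = 50.76 × 29.4 = 1492.3 kPa
0.5·γ·B·N_γ = 0.5 × 10.09 × 2 × 28.8 = 290.59 kPa
q_ult = 1492.3 + 290.59 = 1782.9 kPa.

q_ult ≈ 1780 kPa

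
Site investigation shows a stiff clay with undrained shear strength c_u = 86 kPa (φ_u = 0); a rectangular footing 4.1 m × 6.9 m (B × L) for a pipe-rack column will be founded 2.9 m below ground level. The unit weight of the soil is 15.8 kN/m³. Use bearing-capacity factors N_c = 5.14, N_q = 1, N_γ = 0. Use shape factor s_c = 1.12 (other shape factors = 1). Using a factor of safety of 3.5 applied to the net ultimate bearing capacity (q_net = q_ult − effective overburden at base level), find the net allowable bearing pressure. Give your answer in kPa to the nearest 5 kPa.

Effective surcharge at the founding depth q = γ·D_f = 15.8 × 2.9 = 45.82 kPa.
q_ult = c·N_c·s_c + q·N_q
     = 86 × 5.14 × 1.12 + 45.82 × 1
     = 495.08 + 45.82 = 540.9 kPa.
Net ultimate: q_net = 540.9 − 45.82 = 495.08 kPa.
q_all(net) = 495.08 / 3.5 = 141.45 kPa.

q_all(net) ≈ 140 kPa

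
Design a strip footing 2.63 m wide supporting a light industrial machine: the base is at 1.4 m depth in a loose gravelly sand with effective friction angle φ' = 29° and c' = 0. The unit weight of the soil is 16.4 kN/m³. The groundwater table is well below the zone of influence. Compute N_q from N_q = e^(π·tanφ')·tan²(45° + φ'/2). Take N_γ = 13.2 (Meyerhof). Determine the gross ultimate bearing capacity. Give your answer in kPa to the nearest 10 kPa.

q_ult ≈ 660 kPa

tan29° = 0.5543, so N_q = e^(π×0.5543)·tan²(59.5°) = 5.705 × 2.882 = 16.44.
Overburden at base level: q = 16.4 × 1.4 = 22.96 kPa.
Surcharge term q·N_q = 22.96 × 16.443 = 377.54 kPa; self-weight term 0.5·γ·B·N_γ = 0.5 × 16.4 × 2.63 × 13.2 = 284.67 kPa.
q_ult = 377.54 + 284.67 = 662.21 kPa.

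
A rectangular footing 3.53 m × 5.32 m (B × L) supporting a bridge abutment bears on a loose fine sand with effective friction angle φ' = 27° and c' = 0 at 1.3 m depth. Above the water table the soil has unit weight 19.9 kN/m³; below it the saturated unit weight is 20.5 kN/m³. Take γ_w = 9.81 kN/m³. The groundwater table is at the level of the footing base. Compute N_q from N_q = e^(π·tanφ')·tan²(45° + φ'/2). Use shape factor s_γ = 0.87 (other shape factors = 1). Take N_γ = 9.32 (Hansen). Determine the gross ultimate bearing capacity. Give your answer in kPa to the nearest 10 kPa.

tan27° = 0.5095, so N_q = e^(π×0.5095)·tan²(58.5°) = 4.957 × 2.663 = 13.2.
q = γ·D_f = 19.9 × 1.3 = 25.87 kPa.
For the ½γBN_γ term take γ' = 20.5 − 9.81 = 10.69 kN/m³ (soil below base is submerged).
q·N_q = 25.87 × 13.199 = 341.46 kPa
0.5·γ·B·N_γ·s_γ = 0.5 × 10.69 × 3.53 × 9.32 × 0.87 = 152.99 kPa
q_ult = 341.46 + 152.99 = 494.45 kPa.

q_ult ≈ 490 kPa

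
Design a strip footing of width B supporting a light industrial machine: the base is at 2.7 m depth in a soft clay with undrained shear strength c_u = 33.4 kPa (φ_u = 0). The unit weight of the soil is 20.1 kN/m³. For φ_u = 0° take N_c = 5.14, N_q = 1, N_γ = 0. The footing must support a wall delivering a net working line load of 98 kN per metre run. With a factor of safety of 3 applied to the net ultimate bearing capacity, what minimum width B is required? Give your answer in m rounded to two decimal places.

q = γ·D_f = 20.1 × 2.7 = 54.27 kPa.
c·N_c = 33.4 × 5.14 = 171.68 kPa
q·N_q = 54.27 × 1 = 54.27 kPa
q_ult = 171.68 + 54.27 = 225.95 kPa.
For φ = 0 the ½γBN_γ term vanishes, so q_ult is independent of B. q_net = 225.95 − 54.27 = 171.68 kPa; q_all(net) = 171.68/3 = 57.225 kPa.
Required width B = w / q_all(net) = 98 / 57.225 = 1.713 m.

B = 1.71 m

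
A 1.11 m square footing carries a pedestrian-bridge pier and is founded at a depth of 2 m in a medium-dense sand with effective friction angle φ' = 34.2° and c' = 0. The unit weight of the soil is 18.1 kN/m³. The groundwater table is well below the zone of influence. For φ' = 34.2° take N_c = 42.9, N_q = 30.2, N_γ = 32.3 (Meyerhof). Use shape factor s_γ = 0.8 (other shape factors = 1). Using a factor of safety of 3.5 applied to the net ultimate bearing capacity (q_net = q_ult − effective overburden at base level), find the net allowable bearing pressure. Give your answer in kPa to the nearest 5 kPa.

Effective surcharge at the founding depth q = γ·D_f = 18.1 × 2 = 36.2 kPa.
q_ult = q·N_q + 0.5·γ·B·N_γ·s_γ
     = 36.2 × 30.2 + 0.5 × 18.1 × 1.11 × 32.3 × 0.8
     = 1093.2 + 259.58 = 1352.8 kPa.
Net ultimate: q_net = 1352.8 − 36.2 = 1316.6 kPa.
q_all(net) = 1316.6 / 3.5 = 376.18 kPa.

q_all(net) ≈ 375 kPa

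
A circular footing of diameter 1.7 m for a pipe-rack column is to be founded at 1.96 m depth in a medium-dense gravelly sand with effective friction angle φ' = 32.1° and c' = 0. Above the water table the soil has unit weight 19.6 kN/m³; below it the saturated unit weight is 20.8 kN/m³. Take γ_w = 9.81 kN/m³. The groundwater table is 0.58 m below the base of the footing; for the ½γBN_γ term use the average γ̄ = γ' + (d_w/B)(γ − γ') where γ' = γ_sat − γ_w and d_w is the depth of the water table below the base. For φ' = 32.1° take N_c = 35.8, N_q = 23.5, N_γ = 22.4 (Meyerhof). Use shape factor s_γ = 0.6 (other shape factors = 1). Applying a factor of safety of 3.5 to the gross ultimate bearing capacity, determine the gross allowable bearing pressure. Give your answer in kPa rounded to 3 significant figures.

q_all ≈ 303 kPa

Overburden at base level: q = 19.6 × 1.96 = 38.416 kPa.
The water table is 0.58 m below the base (< B = 1.7 m), so the ½γBN_γ term uses γ̄ = γ' + (d_w/B)(γ − γ') = 10.99 + (0.58/1.7)(19.6 − 10.99) = 13.928 kN/m³.
Surcharge term q·N_q = 38.416 × 23.5 = 902.78 kPa; self-weight term 0.5·γ·B·N_γ·s_γ = 0.5 × 13.928 × 1.7 × 22.4 × 0.6 = 159.11 kPa.
q_ult = 902.78 + 159.11 = 1061.9 kPa.
q_all = q_ult / FS = 1061.9 / 3.5 = 303.4 kPa.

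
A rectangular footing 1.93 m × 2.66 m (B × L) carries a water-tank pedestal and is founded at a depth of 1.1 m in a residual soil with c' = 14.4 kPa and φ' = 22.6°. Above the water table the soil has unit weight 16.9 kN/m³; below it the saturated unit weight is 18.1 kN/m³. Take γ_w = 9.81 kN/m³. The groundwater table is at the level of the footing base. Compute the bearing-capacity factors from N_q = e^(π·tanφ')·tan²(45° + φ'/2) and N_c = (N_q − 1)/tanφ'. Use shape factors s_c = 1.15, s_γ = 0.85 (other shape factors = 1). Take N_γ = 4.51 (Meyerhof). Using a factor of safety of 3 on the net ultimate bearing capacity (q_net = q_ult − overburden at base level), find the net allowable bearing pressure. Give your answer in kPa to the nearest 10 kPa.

q_all(net) ≈ 150 kPa

N_q = e^(π·tan22.6°)·tan²(56.3°) = 8.31; N_c = (N_q − 1)/tanφ' = 17.57.
Overburden at base level: q = 16.9 × 1.1 = 18.59 kPa.
Below the base the soil is submerged, so the ½γBN_γ term uses γ' = 18.1 − 9.81 = 8.29 kN/m³.
Cohesion term c·N_c·s_c = 14.4 × 17.57 × 1.15 = 290.96 kPa; surcharge term q·N_q = 18.59 × 8.3136 = 154.55 kPa; self-weight term 0.5·γ·B·N_γ·s_γ = 0.5 × 8.29 × 1.93 × 4.51 × 0.85 = 30.667 kPa.
q_ult = 290.96 + 154.55 + 30.667 = 476.18 kPa.
q_net = 476.18 − 18.59 = 457.59 kPa.
q_all(net) = 457.59 / 3 = 152.53 kPa.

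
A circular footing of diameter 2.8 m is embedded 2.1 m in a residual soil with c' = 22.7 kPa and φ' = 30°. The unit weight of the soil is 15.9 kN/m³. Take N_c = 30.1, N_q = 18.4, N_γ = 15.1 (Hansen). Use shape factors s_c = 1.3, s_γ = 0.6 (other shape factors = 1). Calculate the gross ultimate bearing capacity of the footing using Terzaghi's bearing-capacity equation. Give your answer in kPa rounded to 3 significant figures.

q_ult ≈ 1700 kPa

q = γ·D_f = 15.9 × 2.1 = 33.39 kPa.
c·N_c·s_c = 22.7 × 30.1 × 1.3 = 888.25 kPa
q·N_q = 33.39 × 18.4 = 614.38 kPa
0.5·γ·B·N_γ·s_γ = 0.5 × 15.9 × 2.8 × 15.1 × 0.6 = 201.68 kPa
q_ult = 888.25 + 614.38 + 201.68 = 1704.3 kPa.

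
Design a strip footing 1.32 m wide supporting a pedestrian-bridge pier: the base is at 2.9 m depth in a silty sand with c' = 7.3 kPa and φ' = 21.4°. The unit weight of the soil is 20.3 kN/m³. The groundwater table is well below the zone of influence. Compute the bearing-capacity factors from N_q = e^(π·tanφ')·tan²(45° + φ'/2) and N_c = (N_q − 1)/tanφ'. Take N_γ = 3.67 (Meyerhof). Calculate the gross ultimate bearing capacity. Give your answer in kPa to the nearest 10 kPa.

tan21.4° = 0.3919, so N_q = e^(π×0.3919)·tan²(55.7°) = 3.425 × 2.149 = 7.36.
N_c = (7.36 − 1)/tan21.4° = 16.23.
Overburden at base level: q = 20.3 × 2.9 = 58.87 kPa.
Cohesion term c·N_c = 7.3 × 16.231 = 118.49 kPa; surcharge term q·N_q = 58.87 × 7.3609 = 433.33 kPa; self-weight term 0.5·γ·B·N_γ = 0.5 × 20.3 × 1.32 × 3.67 = 49.171 kPa.
q_ult = 118.49 + 433.33 + 49.171 = 600.99 kPa.

q_ult ≈ 600 kPa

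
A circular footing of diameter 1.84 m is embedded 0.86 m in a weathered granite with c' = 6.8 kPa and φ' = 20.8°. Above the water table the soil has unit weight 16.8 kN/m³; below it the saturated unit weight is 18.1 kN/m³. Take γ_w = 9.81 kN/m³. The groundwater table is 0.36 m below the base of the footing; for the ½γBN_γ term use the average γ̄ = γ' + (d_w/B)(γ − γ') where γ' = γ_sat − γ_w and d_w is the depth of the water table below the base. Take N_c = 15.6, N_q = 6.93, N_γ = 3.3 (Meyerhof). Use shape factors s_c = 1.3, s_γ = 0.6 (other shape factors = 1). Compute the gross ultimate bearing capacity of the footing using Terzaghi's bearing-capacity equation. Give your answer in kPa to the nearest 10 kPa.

Effective surcharge at the founding depth q = γ·D_f = 16.8 × 0.86 = 14.448 kPa.
With d_w = 0.36 m < B, γ̄ = 8.29 + (0.36/1.84) × (16.8 − 8.29) = 9.955 kN/m³.
q_ult = c·N_c·s_c + q·N_q + 0.5·γ·B·N_γ·s_γ
     = 6.8 × 15.6 × 1.3 + 14.448 × 6.93 + 0.5 × 9.955 × 1.84 × 3.3 × 0.6
     = 137.9 + 100.12 + 18.134 = 256.16 kPa.

q_ult ≈ 260 kPa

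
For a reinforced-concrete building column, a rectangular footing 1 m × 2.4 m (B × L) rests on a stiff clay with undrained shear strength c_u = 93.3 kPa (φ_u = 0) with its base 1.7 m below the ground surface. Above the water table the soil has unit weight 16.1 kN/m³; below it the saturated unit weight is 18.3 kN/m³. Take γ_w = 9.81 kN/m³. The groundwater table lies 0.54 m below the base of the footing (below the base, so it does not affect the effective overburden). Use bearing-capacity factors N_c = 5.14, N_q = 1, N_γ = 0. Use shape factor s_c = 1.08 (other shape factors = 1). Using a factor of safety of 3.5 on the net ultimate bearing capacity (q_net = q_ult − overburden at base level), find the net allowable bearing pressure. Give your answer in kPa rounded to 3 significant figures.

q_all(net) ≈ 148 kPa

q = γ·D_f = 16.1 × 1.7 = 27.37 kPa.
c·N_c·s_c = 93.3 × 5.14 × 1.08 = 517.93 kPa
q·N_q = 27.37 × 1 = 27.37 kPa
q_ult = 517.93 + 27.37 = 545.3 kPa.
q_net = 545.3 − 27.37 = 517.93 kPa.
q_all(net) = 517.93 / 3.5 = 147.98 kPa.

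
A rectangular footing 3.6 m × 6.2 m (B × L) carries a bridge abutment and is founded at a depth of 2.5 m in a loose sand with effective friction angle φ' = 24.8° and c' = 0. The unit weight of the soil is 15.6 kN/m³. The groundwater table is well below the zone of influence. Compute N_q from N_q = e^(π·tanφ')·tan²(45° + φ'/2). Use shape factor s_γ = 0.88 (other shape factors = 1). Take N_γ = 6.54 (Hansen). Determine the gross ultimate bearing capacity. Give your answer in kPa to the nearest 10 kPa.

tan24.8° = 0.4621, so N_q = e^(π×0.4621)·tan²(57.4°) = 4.27 × 2.445 = 10.44.
Overburden at base level: q = 15.6 × 2.5 = 39 kPa.
Surcharge term q·N_q = 39 × 10.44 = 407.17 kPa; self-weight term 0.5·γ·B·N_γ·s_γ = 0.5 × 15.6 × 3.6 × 6.54 × 0.88 = 161.61 kPa.
q_ult = 407.17 + 161.61 = 568.78 kPa.

q_ult ≈ 570 kPa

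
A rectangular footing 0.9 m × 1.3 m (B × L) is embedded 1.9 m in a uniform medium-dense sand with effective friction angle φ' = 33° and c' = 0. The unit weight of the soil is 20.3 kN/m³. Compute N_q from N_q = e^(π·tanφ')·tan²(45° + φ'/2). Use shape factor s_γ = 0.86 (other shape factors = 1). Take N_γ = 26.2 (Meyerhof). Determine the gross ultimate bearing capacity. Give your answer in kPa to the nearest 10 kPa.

tan33° = 0.6494, so N_q = e^(π×0.6494)·tan²(61.5°) = 7.692 × 3.392 = 26.09.
Effective surcharge at the founding depth q = γ·D_f = 20.3 × 1.9 = 38.57 kPa.
q_ult = q·N_q + 0.5·γ·B·N_γ·s_γ
     = 38.57 × 26.092 + 0.5 × 20.3 × 0.9 × 26.2 × 0.86
     = 1006.4 + 205.83 = 1212.2 kPa.

q_ult ≈ 1210 kPa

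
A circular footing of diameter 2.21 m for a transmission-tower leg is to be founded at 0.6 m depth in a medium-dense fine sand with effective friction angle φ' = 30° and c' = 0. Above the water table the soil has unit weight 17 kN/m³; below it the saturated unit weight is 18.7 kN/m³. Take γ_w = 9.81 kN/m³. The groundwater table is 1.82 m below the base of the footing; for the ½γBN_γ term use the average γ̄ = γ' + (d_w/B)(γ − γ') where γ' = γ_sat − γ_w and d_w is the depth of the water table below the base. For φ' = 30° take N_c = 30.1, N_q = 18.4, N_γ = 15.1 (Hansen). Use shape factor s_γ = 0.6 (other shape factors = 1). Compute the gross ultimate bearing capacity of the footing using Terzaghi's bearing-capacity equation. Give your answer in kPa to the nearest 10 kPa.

Overburden at base level: q = 17 × 0.6 = 10.2 kPa.
The water table is 1.82 m below the base (< B = 2.21 m), so the ½γBN_γ term uses γ̄ = γ' + (d_w/B)(γ − γ') = 8.89 + (1.82/2.21)(17 − 8.89) = 15.569 kN/m³.
Surcharge term q·N_q = 10.2 × 18.4 = 187.68 kPa; self-weight term 0.5·γ·B·N_γ·s_γ = 0.5 × 15.569 × 2.21 × 15.1 × 0.6 = 155.86 kPa.
q_ult = 187.68 + 155.86 = 343.54 kPa.

q_ult ≈ 340 kPa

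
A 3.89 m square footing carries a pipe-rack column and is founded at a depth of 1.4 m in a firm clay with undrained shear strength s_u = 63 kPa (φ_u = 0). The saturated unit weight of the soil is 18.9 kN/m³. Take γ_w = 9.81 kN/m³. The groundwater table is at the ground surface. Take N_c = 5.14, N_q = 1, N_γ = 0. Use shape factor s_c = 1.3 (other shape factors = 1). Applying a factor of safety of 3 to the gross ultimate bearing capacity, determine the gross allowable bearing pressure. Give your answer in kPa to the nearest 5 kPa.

q_all ≈ 145 kPa

Water table at ground surface, so effective unit weight γ' = 18.9 − 9.81 = 9.09 kN/m³ is used throughout; overburden q = 9.09 × 1.4 = 12.726 kPa.
Cohesion term c·N_c·s_c = 63 × 5.14 × 1.3 = 420.97 kPa; surcharge term q·N_q = 12.726 × 1 = 12.726 kPa.
q_ult = 420.97 + 12.726 = 433.69 kPa.
q_all = q_ult / FS = 433.69 / 3 = 144.56 kPa.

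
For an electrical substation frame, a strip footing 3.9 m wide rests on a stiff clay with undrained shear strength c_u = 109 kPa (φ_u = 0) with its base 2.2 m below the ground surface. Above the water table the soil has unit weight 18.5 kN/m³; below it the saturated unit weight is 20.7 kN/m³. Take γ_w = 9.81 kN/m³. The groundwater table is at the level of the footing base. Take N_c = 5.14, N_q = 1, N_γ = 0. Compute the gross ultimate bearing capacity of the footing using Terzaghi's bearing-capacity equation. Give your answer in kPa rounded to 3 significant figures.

q = γ·D_f = 18.5 × 2.2 = 40.7 kPa.
c·N_c = 109 × 5.14 = 560.26 kPa
q·N_q = 40.7 × 1 = 40.7 kPa
q_ult = 560.26 + 40.7 = 600.96 kPa.

q_ult ≈ 601 kPa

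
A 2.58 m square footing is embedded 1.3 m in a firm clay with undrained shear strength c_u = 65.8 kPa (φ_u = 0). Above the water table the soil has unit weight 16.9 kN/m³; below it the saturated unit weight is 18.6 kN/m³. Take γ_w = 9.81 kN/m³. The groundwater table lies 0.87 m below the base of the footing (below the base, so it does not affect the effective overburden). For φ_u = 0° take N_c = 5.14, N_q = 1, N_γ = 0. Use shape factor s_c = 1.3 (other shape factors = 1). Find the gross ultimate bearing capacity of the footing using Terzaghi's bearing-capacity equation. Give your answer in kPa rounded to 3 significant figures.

Overburden at base level: q = 16.9 × 1.3 = 21.97 kPa.
Cohesion term c·N_c·s_c = 65.8 × 5.14 × 1.3 = 439.68 kPa; surcharge term q·N_q = 21.97 × 1 = 21.97 kPa.
q_ult = 439.68 + 21.97 = 461.65 kPa.

q_ult ≈ 462 kPa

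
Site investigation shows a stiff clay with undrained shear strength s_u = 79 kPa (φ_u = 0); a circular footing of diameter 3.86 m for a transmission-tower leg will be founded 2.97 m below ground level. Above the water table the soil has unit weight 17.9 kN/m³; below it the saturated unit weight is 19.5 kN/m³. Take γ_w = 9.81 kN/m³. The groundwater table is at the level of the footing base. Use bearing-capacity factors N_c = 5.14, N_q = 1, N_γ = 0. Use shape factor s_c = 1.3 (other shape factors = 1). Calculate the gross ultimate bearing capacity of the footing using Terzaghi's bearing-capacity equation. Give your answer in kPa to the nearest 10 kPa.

q = γ·D_f = 17.9 × 2.97 = 53.163 kPa.
c·N_c·s_c = 79 × 5.14 × 1.3 = 527.88 kPa
q·N_q = 53.163 × 1 = 53.163 kPa
q_ult = 527.88 + 53.163 = 581.04 kPa.

q_ult ≈ 580 kPa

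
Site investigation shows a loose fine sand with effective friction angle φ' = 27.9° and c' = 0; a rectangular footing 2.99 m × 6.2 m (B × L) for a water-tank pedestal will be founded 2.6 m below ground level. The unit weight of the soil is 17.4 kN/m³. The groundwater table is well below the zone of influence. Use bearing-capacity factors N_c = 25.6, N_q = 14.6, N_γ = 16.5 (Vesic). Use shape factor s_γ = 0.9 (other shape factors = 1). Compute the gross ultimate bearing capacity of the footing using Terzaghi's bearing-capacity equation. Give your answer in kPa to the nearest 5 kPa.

q_ult ≈ 1045 kPa

q = γ·D_f = 17.4 × 2.6 = 45.24 kPa.
q·N_q = 45.24 × 14.6 = 660.5 kPa
0.5·γ·B·N_γ·s_γ = 0.5 × 17.4 × 2.99 × 16.5 × 0.9 = 386.29 kPa
q_ult = 660.5 + 386.29 = 1046.8 kPa.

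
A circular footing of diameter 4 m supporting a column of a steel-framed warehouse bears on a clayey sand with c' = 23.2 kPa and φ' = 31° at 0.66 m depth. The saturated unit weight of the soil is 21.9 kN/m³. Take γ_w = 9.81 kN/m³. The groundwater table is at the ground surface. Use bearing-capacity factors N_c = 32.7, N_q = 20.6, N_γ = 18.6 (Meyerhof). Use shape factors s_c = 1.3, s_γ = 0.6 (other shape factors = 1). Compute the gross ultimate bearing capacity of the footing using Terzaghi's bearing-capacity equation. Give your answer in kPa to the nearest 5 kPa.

q_ult ≈ 1420 kPa

γ' = 21.9 − 9.81 = 12.09 kN/m³ (submerged throughout). q = 12.09 × 0.66 = 7.9794 kPa; the same γ' applies in the ½γBN_γ term.
c·N_c·s_c = 23.2 × 32.7 × 1.3 = 986.23 kPa
q·N_q = 7.9794 × 20.6 = 164.38 kPa
0.5·γ·B·N_γ·s_γ = 0.5 × 12.09 × 4 × 18.6 × 0.6 = 269.85 kPa
q_ult = 986.23 + 164.38 + 269.85 = 1420.5 kPa.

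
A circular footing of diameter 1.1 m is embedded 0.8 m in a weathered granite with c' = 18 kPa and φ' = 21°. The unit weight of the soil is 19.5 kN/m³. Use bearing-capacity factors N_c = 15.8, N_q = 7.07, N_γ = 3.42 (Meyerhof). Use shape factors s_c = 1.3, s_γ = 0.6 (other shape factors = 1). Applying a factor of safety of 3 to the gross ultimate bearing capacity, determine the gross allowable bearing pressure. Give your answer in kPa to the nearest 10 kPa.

q_all ≈ 170 kPa

q = γ·D_f = 19.5 × 0.8 = 15.6 kPa.
c·N_c·s_c = 18 × 15.8 × 1.3 = 369.72 kPa
q·N_q = 15.6 × 7.07 = 110.29 kPa
0.5·γ·B·N_γ·s_γ = 0.5 × 19.5 × 1.1 × 3.42 × 0.6 = 22.008 kPa
q_ult = 369.72 + 110.29 + 22.008 = 502.02 kPa.
q_all = q_ult / FS = 502.02 / 3 = 167.34 kPa.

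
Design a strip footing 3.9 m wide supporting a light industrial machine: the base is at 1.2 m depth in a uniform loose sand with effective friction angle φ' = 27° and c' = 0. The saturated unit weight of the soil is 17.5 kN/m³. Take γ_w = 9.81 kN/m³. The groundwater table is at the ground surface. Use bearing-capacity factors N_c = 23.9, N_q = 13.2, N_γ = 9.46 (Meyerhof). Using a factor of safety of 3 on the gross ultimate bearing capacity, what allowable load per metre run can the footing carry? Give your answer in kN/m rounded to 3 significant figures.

≈ 343 kN/m

Water table at ground surface, so effective unit weight γ' = 17.5 − 9.81 = 7.69 kN/m³ is used throughout; overburden q = 7.69 × 1.2 = 9.228 kPa; the same γ' applies in the ½γBN_γ term.
Surcharge term q·N_q = 9.228 × 13.2 = 121.81 kPa; self-weight term 0.5·γ·B·N_γ = 0.5 × 7.69 × 3.9 × 9.46 = 141.86 kPa.
q_ult = 121.81 + 141.86 = 263.67 kPa.
Gross allowable pressure q_all = 263.67 / 3 = 87.889 kPa.
Allowable wall load = q_all × B = 87.889 × 3.9 = 342.77 kN per metre run.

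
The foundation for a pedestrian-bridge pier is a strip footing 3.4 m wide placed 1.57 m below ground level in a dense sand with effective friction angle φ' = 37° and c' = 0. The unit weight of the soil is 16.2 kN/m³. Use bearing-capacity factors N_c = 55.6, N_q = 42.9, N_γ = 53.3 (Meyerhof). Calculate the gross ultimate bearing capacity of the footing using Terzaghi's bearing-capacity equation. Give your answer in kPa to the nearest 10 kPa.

Effective surcharge at the founding depth q = γ·D_f = 16.2 × 1.57 = 25.434 kPa.
q_ult = q·N_q + 0.5·γ·B·N_γ
     = 25.434 × 42.9 + 0.5 × 16.2 × 3.4 × 53.3
     = 1091.1 + 1467.9 = 2559 kPa.

q_ult ≈ 2560 kPa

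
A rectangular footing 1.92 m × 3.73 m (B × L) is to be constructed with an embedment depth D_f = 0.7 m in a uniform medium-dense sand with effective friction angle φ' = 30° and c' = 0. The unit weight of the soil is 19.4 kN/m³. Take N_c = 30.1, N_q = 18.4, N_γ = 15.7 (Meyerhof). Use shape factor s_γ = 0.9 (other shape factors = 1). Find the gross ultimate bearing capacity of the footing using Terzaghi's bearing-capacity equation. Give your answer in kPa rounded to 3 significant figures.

q_ult ≈ 513 kPa

Effective surcharge at the founding depth q = γ·D_f = 19.4 × 0.7 = 13.58 kPa.
q_ult = q·N_q + 0.5·γ·B·N_γ·s_γ
     = 13.58 × 18.4 + 0.5 × 19.4 × 1.92 × 15.7 × 0.9
     = 249.87 + 263.16 = 513.03 kPa.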